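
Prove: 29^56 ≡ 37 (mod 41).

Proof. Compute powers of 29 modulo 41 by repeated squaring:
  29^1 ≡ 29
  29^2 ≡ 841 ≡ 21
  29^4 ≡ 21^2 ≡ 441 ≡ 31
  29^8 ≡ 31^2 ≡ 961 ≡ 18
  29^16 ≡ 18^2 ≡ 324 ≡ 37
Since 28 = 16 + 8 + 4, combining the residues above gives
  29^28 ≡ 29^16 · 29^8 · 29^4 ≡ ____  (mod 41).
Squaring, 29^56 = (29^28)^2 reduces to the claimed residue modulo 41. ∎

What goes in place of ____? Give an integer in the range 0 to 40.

29^16 · 29^8 · 29^4 ≡ 37 · 18 · 31 = 20646.
20646 mod 41 = 23, so 29^28 ≡ 23 (mod 41).

23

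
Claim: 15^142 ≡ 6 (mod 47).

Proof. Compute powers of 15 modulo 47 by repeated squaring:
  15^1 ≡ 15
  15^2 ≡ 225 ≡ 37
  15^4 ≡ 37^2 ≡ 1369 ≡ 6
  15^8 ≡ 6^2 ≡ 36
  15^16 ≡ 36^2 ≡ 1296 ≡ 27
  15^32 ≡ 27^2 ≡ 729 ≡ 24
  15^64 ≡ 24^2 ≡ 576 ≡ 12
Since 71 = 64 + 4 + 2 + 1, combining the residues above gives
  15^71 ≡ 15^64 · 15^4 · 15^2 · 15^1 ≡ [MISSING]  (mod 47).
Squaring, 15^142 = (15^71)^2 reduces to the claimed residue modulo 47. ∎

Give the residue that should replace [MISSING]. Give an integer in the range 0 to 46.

15^64 · 15^4 · 15^2 · 15^1 ≡ 12 · 6 · 37 · 15 = 39960.
39960 mod 47 = 10, so 15^71 ≡ 10 (mod 47).

10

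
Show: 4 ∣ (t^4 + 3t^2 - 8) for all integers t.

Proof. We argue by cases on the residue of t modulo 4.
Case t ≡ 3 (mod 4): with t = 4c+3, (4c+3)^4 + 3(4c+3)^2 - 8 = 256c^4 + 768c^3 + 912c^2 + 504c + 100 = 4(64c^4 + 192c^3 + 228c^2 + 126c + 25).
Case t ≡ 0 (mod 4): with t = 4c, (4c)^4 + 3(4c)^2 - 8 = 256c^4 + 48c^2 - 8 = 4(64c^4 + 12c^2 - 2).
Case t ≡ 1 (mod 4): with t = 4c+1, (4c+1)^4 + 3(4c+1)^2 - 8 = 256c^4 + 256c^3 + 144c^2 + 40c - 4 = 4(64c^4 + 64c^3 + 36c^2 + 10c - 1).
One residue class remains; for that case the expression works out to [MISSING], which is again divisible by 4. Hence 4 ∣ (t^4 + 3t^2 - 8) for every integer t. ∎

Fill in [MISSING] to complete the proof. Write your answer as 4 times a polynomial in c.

4(64c^4 + 128c^3 + 108c^2 + 44c + 5)

Only t ≡ 2 (mod 4) is unaccounted for. Put t = 4c+2:
(4c+2)^4 + 3(4c+2)^2 - 8 expands to 256c^4 + 512c^3 + 432c^2 + 176c + 20,
and factoring out 4 leaves 4(64c^4 + 128c^3 + 108c^2 + 44c + 5).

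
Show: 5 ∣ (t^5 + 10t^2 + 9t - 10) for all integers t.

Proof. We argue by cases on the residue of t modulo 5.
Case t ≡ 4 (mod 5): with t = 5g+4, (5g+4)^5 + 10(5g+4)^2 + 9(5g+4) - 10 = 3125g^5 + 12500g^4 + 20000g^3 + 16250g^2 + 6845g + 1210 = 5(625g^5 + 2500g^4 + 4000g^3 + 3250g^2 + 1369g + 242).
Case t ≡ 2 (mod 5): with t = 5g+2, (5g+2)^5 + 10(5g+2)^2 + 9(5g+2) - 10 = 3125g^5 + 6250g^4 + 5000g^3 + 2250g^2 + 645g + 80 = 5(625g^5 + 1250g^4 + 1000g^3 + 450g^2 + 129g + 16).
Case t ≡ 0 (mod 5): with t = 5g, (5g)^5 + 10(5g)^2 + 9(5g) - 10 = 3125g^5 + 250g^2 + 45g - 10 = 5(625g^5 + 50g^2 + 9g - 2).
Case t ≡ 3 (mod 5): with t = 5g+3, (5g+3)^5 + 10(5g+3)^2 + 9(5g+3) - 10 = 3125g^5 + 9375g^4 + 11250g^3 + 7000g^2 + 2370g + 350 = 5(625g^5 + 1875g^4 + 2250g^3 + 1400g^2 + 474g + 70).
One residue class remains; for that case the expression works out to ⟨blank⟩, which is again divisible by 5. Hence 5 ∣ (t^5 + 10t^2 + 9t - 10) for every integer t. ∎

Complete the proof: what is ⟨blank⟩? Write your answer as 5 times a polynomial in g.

5(625g^5 + 625g^4 + 250g^3 + 100g^2 + 34g + 2)

Only t ≡ 1 (mod 5) is unaccounted for. Put t = 5g+1:
(5g+1)^5 + 10(5g+1)^2 + 9(5g+1) - 10 expands to 3125g^5 + 3125g^4 + 1250g^3 + 500g^2 + 170g + 10,
and factoring out 5 leaves 5(625g^5 + 625g^4 + 250g^3 + 100g^2 + 34g + 2).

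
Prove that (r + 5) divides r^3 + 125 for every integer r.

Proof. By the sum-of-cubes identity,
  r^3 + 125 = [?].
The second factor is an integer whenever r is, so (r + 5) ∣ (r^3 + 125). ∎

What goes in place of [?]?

Polynomial division of r^3 + 125 by r + 5 leaves remainder 0 and quotient r^2 - 5r + 25.
Hence r^3 + 125 = (r + 5)(r^2 - 5r + 25).

(r + 5)(r^2 - 5r + 25)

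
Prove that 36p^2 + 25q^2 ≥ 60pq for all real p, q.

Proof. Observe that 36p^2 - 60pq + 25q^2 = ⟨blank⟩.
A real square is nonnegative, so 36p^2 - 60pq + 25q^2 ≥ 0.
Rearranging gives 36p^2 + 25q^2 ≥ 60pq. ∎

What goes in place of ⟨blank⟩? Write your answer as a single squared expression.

The leading and trailing coefficients are 6^2 and 5^2, and 60 = 2·6·5, so the trinomial is (6p - 5q)^2.
Hence 36p^2 - 60pq + 25q^2 ≥ 0.

(6p - 5q)^2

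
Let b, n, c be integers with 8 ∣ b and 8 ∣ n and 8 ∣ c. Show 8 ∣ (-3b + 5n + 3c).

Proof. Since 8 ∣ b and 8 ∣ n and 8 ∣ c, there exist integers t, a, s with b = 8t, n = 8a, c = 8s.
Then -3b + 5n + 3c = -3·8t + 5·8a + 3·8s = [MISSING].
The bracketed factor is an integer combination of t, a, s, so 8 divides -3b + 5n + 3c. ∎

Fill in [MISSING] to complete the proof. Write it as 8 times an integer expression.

8(5a + 3s - 3t)

Pull the common 8 out of every term: -3·8t + 5·8a + 3·8s = 8(5a + 3s - 3t).
5a + 3s - 3t is an integer, which exhibits the divisibility.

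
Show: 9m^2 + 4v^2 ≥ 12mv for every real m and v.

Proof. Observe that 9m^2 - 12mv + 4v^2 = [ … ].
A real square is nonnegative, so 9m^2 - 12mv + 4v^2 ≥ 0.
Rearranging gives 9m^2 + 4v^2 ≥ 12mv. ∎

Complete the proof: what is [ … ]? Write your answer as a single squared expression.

(3m - 2v)^2

The leading and trailing coefficients are 3^2 and 2^2, and 12 = 2·3·2, so the trinomial is (3m - 2v)^2.
Hence 9m^2 - 12mv + 4v^2 ≥ 0.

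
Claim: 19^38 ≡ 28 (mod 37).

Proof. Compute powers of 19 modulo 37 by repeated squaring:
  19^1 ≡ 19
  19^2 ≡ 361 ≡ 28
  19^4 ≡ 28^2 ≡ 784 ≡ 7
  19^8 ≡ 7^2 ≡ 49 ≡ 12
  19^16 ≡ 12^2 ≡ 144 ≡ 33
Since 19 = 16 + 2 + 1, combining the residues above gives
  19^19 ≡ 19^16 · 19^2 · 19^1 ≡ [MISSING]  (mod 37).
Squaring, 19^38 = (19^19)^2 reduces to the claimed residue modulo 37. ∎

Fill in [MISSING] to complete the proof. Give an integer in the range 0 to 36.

Multiply the listed residues: 33 · 28 · 19 = 924 → 17556.
Reducing modulo 37: 17556 = 474·37 + 18, so 19^19 ≡ 18.

18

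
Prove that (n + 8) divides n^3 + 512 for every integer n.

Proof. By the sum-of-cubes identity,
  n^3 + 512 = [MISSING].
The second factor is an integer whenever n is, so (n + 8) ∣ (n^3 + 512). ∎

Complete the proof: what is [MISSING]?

(n + 8)(n^2 - 8n + 64)

Polynomial division of n^3 + 512 by n + 8 leaves remainder 0 and quotient n^2 - 8n + 64.
Hence n^3 + 512 = (n + 8)(n^2 - 8n + 64).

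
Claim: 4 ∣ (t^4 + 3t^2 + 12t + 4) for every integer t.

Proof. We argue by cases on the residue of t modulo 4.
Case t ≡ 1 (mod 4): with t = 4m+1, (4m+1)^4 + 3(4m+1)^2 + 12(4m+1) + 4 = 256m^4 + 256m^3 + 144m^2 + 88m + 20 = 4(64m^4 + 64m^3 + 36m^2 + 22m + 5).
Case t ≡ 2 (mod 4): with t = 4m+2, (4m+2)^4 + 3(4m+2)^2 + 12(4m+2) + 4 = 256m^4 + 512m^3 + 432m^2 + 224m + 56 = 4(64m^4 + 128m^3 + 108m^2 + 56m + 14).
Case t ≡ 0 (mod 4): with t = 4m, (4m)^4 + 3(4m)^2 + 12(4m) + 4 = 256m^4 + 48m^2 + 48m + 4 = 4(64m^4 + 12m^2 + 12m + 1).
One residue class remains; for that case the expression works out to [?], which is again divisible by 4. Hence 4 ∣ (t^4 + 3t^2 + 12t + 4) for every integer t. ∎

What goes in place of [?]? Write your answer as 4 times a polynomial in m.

Only t ≡ 3 (mod 4) is unaccounted for. Put t = 4m+3:
(4m+3)^4 + 3(4m+3)^2 + 12(4m+3) + 4 expands to 256m^4 + 768m^3 + 912m^2 + 552m + 148,
and factoring out 4 leaves 4(64m^4 + 192m^3 + 228m^2 + 138m + 37).

4(64m^4 + 192m^3 + 228m^2 + 138m + 37)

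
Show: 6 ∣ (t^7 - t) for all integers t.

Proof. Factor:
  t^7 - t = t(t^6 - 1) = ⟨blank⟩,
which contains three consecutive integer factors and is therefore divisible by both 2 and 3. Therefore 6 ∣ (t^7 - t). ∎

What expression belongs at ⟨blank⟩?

(t - 1)t(t + 1)(t^4 + t^2 + 1)

t^6 - 1 = (t^2 - 1)(t^4 + t^2 + 1), and t^2 - 1 = (t-1)(t+1).
So t(t^6 - 1) = (t - 1)t(t + 1)(t^4 + t^2 + 1).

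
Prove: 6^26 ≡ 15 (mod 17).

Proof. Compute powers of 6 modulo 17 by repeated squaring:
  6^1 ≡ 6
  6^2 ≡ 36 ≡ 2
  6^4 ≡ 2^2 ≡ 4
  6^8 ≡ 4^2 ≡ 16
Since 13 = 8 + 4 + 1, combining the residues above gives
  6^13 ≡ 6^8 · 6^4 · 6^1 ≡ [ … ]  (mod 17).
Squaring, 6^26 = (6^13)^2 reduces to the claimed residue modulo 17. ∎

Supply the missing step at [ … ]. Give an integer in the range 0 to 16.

6^8 · 6^4 · 6^1 ≡ 16 · 4 · 6 = 384.
384 mod 17 = 10, so 6^13 ≡ 10 (mod 17).

10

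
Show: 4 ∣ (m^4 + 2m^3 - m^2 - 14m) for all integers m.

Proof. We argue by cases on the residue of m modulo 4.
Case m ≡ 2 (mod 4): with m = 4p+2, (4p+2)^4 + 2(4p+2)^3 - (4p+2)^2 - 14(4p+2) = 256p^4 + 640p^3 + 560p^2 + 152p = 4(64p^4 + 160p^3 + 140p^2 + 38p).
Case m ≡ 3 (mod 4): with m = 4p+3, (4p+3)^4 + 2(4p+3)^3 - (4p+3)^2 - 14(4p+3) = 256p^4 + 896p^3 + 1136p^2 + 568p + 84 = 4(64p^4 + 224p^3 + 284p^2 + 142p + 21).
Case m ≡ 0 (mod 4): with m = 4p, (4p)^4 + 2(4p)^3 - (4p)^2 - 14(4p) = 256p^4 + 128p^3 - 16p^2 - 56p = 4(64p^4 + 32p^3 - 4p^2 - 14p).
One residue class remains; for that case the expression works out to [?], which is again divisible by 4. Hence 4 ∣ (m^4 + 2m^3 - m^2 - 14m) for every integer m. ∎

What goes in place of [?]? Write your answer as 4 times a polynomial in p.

The residues treated are {2, 3, 0}, so the missing case is m ≡ 1 (mod 4); write m = 4p+1.
Then (4p+1)^4 + 2(4p+1)^3 - (4p+1)^2 - 14(4p+1) = 256p^4 + 384p^3 + 176p^2 - 24p - 12 = 4(64p^4 + 96p^3 + 44p^2 - 6p - 3).

4(64p^4 + 96p^3 + 44p^2 - 6p - 3)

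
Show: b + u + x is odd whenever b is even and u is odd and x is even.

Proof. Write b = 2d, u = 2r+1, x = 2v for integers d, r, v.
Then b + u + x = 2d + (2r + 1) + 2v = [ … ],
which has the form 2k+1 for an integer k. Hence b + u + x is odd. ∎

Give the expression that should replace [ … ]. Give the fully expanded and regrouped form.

2(d + r + v) + 1

2d + (2r + 1) + 2v = 2d + 2r + 2v + 1
= 2(d + r + v) + 1.
Since d + r + v is an integer, the sum is of the form 2k+1 for an integer k.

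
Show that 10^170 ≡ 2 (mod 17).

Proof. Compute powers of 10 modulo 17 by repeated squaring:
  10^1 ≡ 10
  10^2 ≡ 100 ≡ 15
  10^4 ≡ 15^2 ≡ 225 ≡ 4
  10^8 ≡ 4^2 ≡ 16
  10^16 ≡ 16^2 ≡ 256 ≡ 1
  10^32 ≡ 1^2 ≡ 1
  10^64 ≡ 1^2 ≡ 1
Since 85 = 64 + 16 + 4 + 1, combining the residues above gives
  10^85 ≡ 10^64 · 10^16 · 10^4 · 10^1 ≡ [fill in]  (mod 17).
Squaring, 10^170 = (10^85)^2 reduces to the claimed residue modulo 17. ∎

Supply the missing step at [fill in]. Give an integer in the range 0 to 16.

6

Multiply the listed residues: 1 · 1 · 4 · 10 = 1 → 4 → 40.
Reducing modulo 17: 40 = 2·17 + 6, so 10^85 ≡ 6.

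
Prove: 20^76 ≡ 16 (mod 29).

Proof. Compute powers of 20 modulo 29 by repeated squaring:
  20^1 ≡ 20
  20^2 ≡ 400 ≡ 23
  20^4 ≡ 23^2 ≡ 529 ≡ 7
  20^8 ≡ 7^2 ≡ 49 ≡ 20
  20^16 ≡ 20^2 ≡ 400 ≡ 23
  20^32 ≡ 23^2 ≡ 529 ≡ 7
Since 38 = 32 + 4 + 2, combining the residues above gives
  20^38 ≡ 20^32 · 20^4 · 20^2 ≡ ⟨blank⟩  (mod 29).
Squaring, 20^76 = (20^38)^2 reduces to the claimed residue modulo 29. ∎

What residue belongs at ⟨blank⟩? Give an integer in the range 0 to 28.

25

Multiply the listed residues: 7 · 7 · 23 = 49 → 1127.
Reducing modulo 29: 1127 = 38·29 + 25, so 20^38 ≡ 25.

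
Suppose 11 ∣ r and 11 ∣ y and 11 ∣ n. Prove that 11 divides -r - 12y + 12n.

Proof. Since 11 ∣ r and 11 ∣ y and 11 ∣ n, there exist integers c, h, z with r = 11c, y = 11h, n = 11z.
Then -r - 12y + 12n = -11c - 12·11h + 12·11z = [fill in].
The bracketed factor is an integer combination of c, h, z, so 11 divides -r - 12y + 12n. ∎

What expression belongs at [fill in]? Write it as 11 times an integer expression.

Pull the common 11 out of every term: -11c - 12·11h + 12·11z = 11(-c - 12h + 12z).
-c - 12h + 12z is an integer, which exhibits the divisibility.

11(-c - 12h + 12z)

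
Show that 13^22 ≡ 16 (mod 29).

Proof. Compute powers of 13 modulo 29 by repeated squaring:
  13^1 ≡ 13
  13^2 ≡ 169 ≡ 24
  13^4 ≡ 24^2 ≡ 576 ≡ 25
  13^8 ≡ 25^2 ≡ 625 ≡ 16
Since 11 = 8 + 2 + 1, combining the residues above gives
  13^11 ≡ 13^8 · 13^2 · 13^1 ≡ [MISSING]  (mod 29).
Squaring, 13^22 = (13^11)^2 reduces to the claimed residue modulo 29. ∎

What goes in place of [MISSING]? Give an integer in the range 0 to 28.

4

Multiply the listed residues: 16 · 24 · 13 = 384 → 4992.
Reducing modulo 29: 4992 = 172·29 + 4, so 13^11 ≡ 4.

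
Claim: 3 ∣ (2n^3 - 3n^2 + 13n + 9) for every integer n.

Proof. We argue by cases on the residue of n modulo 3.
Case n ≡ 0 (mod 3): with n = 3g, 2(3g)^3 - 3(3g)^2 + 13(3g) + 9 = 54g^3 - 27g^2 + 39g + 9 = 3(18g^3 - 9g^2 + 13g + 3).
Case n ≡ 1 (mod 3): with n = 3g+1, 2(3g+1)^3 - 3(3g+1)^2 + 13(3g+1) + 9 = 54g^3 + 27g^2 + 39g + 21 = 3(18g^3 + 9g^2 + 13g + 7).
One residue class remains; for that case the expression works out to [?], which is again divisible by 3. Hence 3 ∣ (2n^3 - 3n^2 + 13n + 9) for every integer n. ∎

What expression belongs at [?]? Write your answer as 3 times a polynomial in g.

3(18g^3 + 27g^2 + 25g + 13)

The residues treated are {0, 1}, so the missing case is n ≡ 2 (mod 3); write n = 3g+2.
Then 2(3g+2)^3 - 3(3g+2)^2 + 13(3g+2) + 9 = 54g^3 + 81g^2 + 75g + 39 = 3(18g^3 + 27g^2 + 25g + 13).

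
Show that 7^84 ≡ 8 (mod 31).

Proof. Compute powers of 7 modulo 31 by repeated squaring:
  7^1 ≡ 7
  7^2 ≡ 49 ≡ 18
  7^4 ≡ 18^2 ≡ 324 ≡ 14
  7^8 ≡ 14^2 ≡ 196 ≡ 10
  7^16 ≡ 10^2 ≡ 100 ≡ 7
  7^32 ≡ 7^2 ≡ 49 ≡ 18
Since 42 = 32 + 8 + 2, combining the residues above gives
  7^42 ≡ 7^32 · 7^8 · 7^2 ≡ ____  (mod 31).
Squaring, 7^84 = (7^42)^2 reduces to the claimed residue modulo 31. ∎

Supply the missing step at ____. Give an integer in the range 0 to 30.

16

Multiply the listed residues: 18 · 10 · 18 = 180 → 3240.
Reducing modulo 31: 3240 = 104·31 + 16, so 7^42 ≡ 16.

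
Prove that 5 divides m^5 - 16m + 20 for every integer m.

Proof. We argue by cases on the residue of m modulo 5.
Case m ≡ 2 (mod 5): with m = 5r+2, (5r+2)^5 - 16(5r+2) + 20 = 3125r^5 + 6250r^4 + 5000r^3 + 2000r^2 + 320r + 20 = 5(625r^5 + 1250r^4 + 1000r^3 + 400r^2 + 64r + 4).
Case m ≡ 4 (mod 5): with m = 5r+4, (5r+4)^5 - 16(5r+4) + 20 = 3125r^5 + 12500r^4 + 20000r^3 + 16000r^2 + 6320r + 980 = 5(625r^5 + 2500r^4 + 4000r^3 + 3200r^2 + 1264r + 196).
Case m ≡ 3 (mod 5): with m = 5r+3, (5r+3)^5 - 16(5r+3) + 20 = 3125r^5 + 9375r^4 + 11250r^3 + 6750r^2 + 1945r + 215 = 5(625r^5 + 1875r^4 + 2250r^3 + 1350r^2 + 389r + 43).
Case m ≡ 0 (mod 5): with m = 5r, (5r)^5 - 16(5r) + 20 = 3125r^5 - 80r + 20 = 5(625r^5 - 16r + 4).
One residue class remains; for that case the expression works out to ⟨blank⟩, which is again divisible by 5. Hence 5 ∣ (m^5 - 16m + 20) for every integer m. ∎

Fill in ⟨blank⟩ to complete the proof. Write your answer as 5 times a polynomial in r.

Only m ≡ 1 (mod 5) is unaccounted for. Put m = 5r+1:
(5r+1)^5 - 16(5r+1) + 20 expands to 3125r^5 + 3125r^4 + 1250r^3 + 250r^2 - 55r + 5,
and factoring out 5 leaves 5(625r^5 + 625r^4 + 250r^3 + 50r^2 - 11r + 1).

5(625r^5 + 625r^4 + 250r^3 + 50r^2 - 11r + 1)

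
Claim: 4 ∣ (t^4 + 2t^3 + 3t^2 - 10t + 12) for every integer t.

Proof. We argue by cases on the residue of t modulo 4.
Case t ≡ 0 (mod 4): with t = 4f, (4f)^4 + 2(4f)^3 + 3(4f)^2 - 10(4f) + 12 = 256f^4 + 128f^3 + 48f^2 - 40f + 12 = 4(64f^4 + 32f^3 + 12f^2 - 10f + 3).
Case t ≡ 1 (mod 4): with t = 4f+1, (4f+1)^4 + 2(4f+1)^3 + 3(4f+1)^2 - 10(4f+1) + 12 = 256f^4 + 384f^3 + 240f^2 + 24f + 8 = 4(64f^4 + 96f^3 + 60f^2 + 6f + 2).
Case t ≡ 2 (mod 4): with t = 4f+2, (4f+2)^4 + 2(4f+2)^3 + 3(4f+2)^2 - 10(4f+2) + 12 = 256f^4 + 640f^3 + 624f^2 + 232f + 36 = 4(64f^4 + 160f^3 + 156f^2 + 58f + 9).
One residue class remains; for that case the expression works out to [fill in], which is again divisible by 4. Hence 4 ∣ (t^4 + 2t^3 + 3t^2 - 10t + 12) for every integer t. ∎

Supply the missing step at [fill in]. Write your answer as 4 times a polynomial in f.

4(64f^4 + 224f^3 + 300f^2 + 170f + 36)

Only t ≡ 3 (mod 4) is unaccounted for. Put t = 4f+3:
(4f+3)^4 + 2(4f+3)^3 + 3(4f+3)^2 - 10(4f+3) + 12 expands to 256f^4 + 896f^3 + 1200f^2 + 680f + 144,
and factoring out 4 leaves 4(64f^4 + 224f^3 + 300f^2 + 170f + 36).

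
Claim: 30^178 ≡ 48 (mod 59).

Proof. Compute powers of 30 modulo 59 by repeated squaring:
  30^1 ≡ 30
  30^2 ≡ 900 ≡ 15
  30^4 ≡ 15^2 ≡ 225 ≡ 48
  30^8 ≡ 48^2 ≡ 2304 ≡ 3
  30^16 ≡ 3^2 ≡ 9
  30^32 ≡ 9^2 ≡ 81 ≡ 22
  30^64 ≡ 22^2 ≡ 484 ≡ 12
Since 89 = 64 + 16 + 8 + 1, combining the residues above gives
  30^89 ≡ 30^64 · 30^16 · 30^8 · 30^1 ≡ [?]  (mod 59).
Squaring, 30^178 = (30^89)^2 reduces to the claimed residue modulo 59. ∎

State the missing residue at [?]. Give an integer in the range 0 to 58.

Multiply the listed residues: 12 · 9 · 3 · 30 = 108 → 324 → 9720.
Reducing modulo 59: 9720 = 164·59 + 44, so 30^89 ≡ 44.

44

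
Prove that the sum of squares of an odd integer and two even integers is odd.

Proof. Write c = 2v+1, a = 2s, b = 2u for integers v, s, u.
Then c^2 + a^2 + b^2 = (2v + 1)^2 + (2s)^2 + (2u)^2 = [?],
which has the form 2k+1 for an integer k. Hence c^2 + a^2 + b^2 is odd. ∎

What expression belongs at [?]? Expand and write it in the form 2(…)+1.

Expanding: (2v + 1)^2 + (2s)^2 + (2u)^2 = 4s^2 + 4u^2 + 4v^2 + 4v + 1.
Every term except the constant is even, so this is 2(2s^2 + 2u^2 + 2v^2 + 2v) + 1,
and 2s^2 + 2u^2 + 2v^2 + 2v ∈ ℤ gives the required form.

2(2s^2 + 2u^2 + 2v^2 + 2v) + 1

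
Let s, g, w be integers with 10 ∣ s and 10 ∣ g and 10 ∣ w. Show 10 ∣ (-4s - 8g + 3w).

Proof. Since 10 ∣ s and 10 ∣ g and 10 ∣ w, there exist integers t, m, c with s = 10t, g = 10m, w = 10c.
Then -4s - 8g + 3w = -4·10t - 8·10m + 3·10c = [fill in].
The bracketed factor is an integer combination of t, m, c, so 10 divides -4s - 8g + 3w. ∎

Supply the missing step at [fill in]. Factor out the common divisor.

10(3c - 8m - 4t)

Pull the common 10 out of every term: -4·10t - 8·10m + 3·10c = 10(3c - 8m - 4t).
3c - 8m - 4t is an integer, which exhibits the divisibility.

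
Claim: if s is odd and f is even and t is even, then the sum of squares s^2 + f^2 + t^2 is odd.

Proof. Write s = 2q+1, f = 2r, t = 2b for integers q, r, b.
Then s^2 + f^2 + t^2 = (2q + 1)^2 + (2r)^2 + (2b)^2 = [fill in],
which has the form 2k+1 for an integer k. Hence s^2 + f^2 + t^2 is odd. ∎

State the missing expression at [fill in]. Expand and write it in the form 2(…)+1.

2(2b^2 + 2q^2 + 2q + 2r^2) + 1

(2q + 1)^2 + (2r)^2 + (2b)^2 = 4b^2 + 4q^2 + 4q + 4r^2 + 1
= 2(2b^2 + 2q^2 + 2q + 2r^2) + 1.
Since 2b^2 + 2q^2 + 2q + 2r^2 is an integer, the sum of squares is of the form 2k+1 for an integer k.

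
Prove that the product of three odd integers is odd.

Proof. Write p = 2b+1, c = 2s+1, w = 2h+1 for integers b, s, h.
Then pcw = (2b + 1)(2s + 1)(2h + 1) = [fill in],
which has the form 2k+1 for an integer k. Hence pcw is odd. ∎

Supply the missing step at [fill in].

2(4bhs + 2bh + 2bs + b + 2hs + h + s) + 1

Expanding: (2b + 1)(2s + 1)(2h + 1) = 8bhs + 4bh + 4bs + 2b + 4hs + 2h + 2s + 1.
Every term except the constant is even, so this is 2(4bhs + 2bh + 2bs + b + 2hs + h + s) + 1,
and 4bhs + 2bh + 2bs + b + 2hs + h + s ∈ ℤ gives the required form.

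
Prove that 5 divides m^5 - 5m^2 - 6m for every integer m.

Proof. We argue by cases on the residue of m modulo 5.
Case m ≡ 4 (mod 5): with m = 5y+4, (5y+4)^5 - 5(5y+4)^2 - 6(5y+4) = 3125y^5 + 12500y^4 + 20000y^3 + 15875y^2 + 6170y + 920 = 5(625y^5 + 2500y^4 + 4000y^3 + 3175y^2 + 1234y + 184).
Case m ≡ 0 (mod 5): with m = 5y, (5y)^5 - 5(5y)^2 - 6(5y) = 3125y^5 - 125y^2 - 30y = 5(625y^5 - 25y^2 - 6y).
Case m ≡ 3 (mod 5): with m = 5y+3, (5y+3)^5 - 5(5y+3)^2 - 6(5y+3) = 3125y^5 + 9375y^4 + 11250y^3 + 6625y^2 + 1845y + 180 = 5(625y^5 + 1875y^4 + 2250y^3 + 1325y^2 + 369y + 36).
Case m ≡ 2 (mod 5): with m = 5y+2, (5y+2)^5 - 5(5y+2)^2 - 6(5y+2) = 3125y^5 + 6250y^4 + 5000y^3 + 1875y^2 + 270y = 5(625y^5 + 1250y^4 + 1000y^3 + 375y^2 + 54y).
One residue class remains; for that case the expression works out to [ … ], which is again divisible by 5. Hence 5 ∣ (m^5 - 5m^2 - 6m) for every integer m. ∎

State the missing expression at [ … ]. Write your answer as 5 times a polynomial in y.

The residues treated are {4, 0, 3, 2}, so the missing case is m ≡ 1 (mod 5); write m = 5y+1.
Then (5y+1)^5 - 5(5y+1)^2 - 6(5y+1) = 3125y^5 + 3125y^4 + 1250y^3 + 125y^2 - 55y - 10 = 5(625y^5 + 625y^4 + 250y^3 + 25y^2 - 11y - 2).

5(625y^5 + 625y^4 + 250y^3 + 25y^2 - 11y - 2)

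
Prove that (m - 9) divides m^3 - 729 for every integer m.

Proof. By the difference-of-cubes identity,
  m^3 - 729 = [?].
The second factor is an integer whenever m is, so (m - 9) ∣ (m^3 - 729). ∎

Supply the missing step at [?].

(m - 9)(m^2 + 9m + 81)

Polynomial division of m^3 - 729 by m - 9 leaves remainder 0 and quotient m^2 + 9m + 81.
Hence m^3 - 729 = (m - 9)(m^2 + 9m + 81).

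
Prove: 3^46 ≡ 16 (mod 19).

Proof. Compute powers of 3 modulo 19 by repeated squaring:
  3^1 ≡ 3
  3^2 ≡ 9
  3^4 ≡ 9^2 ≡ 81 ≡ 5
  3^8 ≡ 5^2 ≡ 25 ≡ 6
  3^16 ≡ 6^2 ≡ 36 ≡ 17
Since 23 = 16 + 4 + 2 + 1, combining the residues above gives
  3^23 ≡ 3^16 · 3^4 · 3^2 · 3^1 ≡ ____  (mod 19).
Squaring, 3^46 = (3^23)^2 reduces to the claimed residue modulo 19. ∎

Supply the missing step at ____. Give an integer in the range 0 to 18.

15

Multiply the listed residues: 17 · 5 · 9 · 3 = 85 → 765 → 2295.
Reducing modulo 19: 2295 = 120·19 + 15, so 3^23 ≡ 15.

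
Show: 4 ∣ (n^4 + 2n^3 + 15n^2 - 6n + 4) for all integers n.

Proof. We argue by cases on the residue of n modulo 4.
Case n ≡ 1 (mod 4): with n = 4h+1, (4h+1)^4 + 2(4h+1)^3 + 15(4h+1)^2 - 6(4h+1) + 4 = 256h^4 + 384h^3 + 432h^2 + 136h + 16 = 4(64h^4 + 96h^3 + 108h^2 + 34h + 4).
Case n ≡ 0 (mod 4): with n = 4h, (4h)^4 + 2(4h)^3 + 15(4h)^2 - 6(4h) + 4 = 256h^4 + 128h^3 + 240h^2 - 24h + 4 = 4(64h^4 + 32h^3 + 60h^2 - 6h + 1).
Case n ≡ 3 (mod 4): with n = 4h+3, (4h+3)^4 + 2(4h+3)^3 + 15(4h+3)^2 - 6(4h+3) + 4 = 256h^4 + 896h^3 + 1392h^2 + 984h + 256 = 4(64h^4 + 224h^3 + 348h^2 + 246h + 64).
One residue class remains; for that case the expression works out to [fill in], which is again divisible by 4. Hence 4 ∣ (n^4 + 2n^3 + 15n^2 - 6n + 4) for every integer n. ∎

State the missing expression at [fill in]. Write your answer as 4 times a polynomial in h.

4(64h^4 + 160h^3 + 204h^2 + 110h + 21)

The residues treated are {1, 0, 3}, so the missing case is n ≡ 2 (mod 4); write n = 4h+2.
Then (4h+2)^4 + 2(4h+2)^3 + 15(4h+2)^2 - 6(4h+2) + 4 = 256h^4 + 640h^3 + 816h^2 + 440h + 84 = 4(64h^4 + 160h^3 + 204h^2 + 110h + 21).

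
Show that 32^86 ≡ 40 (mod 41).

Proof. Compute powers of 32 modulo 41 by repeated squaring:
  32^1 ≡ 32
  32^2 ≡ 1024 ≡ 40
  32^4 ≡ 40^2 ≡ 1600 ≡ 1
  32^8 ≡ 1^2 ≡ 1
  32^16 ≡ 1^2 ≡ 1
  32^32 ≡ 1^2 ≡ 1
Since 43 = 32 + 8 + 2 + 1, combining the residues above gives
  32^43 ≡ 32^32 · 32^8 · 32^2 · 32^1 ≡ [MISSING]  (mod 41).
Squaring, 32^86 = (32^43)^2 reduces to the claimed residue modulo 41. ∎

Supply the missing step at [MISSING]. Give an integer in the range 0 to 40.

9

32^32 · 32^8 · 32^2 · 32^1 ≡ 1 · 1 · 40 · 32 = 1280.
1280 mod 41 = 9, so 32^43 ≡ 9 (mod 41).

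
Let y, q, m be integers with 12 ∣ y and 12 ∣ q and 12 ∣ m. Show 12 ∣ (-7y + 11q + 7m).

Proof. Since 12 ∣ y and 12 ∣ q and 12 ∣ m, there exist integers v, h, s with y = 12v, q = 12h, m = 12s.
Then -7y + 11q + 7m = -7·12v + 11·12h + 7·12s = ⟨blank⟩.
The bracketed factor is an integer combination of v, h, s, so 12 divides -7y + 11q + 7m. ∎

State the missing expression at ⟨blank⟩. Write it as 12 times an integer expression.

Each term has a factor of 12: -7·12v + 11·12h + 7·12s = 12·(11h + 7s - 7v).
Since 11h + 7s - 7v is an integer, 12 ∣ (-7y + 11q + 7m).

12(11h + 7s - 7v)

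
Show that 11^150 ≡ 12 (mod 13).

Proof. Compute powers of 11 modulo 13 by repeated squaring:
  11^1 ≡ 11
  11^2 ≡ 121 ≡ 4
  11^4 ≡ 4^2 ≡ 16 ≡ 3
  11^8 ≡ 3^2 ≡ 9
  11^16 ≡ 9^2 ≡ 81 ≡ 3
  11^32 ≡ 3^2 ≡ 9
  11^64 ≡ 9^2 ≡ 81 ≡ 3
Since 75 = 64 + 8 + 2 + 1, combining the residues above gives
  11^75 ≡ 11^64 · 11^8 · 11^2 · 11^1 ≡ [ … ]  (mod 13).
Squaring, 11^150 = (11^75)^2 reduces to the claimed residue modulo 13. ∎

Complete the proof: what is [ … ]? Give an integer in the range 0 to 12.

11^64 · 11^8 · 11^2 · 11^1 ≡ 3 · 9 · 4 · 11 = 1188.
1188 mod 13 = 5, so 11^75 ≡ 5 (mod 13).

5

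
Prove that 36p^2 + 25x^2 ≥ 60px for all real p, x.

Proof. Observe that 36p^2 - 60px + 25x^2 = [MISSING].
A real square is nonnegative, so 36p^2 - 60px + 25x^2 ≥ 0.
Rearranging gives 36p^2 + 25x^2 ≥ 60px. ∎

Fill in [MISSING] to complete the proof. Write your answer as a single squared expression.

The leading and trailing coefficients are 6^2 and 5^2, and 60 = 2·6·5, so the trinomial is (6p - 5x)^2.
Hence 36p^2 - 60px + 25x^2 ≥ 0.

(6p - 5x)^2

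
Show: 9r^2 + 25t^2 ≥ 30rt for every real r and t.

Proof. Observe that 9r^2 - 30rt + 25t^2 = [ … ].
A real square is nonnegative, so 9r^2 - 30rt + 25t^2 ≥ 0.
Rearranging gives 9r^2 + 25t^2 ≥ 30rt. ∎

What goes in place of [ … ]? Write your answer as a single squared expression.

(3r - 5t)^2

The leading and trailing coefficients are 3^2 and 5^2, and 30 = 2·3·5, so the trinomial is (3r - 5t)^2.
Hence 9r^2 - 30rt + 25t^2 ≥ 0.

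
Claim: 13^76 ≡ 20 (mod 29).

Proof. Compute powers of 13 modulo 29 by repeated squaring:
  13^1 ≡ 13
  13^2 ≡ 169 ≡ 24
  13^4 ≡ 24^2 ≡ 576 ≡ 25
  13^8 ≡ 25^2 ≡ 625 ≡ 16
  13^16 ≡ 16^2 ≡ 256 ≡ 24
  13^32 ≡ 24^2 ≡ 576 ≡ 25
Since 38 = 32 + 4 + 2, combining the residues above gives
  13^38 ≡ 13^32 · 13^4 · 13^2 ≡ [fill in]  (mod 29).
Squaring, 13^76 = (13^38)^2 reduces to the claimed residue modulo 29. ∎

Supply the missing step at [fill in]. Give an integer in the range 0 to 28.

7

13^32 · 13^4 · 13^2 ≡ 25 · 25 · 24 = 15000.
15000 mod 29 = 7, so 13^38 ≡ 7 (mod 29).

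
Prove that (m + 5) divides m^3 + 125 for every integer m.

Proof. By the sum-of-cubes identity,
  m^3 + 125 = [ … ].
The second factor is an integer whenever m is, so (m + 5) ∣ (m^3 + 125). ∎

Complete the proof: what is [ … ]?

a^3 + b^3 = (a + b)(a^2 - ab + b^2). With a = m, b = 5:
m^3 + 125 = (m + 5)(m^2 - 5m + 25).

(m + 5)(m^2 - 5m + 25)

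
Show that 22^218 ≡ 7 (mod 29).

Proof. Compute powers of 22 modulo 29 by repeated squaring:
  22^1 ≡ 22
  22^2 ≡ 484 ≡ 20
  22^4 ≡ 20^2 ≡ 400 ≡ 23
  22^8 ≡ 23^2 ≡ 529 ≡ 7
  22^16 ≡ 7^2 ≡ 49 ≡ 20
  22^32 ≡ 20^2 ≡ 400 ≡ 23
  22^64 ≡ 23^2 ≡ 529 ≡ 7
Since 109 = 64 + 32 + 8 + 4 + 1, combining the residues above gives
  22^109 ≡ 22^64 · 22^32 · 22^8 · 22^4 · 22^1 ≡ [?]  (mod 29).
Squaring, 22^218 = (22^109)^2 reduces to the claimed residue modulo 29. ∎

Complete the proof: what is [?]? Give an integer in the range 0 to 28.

6

Multiply the listed residues: 7 · 23 · 7 · 23 · 22 = 161 → 1127 → 25921 → 570262.
Reducing modulo 29: 570262 = 19664·29 + 6, so 22^109 ≡ 6.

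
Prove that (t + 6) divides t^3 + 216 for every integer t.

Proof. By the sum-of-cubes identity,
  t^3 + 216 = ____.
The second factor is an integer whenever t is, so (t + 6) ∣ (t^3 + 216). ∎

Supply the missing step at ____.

a^3 + b^3 = (a + b)(a^2 - ab + b^2). With a = t, b = 6:
t^3 + 216 = (t + 6)(t^2 - 6t + 36).

(t + 6)(t^2 - 6t + 36)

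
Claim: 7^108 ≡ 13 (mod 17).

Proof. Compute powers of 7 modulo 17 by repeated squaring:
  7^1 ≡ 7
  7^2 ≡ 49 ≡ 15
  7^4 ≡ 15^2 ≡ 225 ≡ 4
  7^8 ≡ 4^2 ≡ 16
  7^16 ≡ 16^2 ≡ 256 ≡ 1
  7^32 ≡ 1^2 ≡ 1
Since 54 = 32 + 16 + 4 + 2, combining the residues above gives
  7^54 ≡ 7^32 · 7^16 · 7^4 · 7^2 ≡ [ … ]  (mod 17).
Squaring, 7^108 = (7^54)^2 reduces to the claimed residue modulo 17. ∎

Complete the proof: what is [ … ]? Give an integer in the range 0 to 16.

Multiply the listed residues: 1 · 1 · 4 · 15 = 1 → 4 → 60.
Reducing modulo 17: 60 = 3·17 + 9, so 7^54 ≡ 9.

9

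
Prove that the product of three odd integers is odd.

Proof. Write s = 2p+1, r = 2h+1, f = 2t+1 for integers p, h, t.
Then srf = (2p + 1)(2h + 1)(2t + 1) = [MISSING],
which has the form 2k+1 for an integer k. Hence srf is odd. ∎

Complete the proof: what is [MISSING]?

Expanding: (2p + 1)(2h + 1)(2t + 1) = 8hpt + 4hp + 4ht + 2h + 4pt + 2p + 2t + 1.
Every term except the constant is even, so this is 2(4hpt + 2hp + 2ht + h + 2pt + p + t) + 1,
and 4hpt + 2hp + 2ht + h + 2pt + p + t ∈ ℤ gives the required form.

2(4hpt + 2hp + 2ht + h + 2pt + p + t) + 1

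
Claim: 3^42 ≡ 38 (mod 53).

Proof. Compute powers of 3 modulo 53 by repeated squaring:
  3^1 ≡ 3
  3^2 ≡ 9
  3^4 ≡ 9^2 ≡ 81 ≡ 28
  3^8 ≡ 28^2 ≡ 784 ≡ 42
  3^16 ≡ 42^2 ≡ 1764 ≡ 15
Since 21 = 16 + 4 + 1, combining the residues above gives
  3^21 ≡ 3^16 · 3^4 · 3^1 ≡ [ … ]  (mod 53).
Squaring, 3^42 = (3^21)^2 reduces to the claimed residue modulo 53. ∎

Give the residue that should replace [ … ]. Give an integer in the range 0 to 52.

Multiply the listed residues: 15 · 28 · 3 = 420 → 1260.
Reducing modulo 53: 1260 = 23·53 + 41, so 3^21 ≡ 41.

41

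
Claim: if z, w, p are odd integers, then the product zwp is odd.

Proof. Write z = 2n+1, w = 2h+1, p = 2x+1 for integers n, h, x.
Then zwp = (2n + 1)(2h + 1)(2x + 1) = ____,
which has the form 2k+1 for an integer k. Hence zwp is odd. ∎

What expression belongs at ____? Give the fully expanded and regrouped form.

2(4hnx + 2hn + 2hx + h + 2nx + n + x) + 1

(2n + 1)(2h + 1)(2x + 1) = 8hnx + 4hn + 4hx + 2h + 4nx + 2n + 2x + 1
= 2(4hnx + 2hn + 2hx + h + 2nx + n + x) + 1.
Since 4hnx + 2hn + 2hx + h + 2nx + n + x is an integer, the product is of the form 2k+1 for an integer k.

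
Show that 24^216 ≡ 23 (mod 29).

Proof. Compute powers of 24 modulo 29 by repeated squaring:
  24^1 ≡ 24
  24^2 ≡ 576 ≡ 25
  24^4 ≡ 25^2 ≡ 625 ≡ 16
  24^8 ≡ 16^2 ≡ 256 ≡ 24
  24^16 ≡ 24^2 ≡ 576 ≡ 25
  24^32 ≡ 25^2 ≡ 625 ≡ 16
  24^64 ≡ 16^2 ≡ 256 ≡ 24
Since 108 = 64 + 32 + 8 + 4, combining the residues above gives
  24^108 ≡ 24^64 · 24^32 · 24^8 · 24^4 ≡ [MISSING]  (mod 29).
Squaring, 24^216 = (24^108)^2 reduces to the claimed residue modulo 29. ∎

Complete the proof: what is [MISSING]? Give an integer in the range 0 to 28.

20

Multiply the listed residues: 24 · 16 · 24 · 16 = 384 → 9216 → 147456.
Reducing modulo 29: 147456 = 5084·29 + 20, so 24^108 ≡ 20.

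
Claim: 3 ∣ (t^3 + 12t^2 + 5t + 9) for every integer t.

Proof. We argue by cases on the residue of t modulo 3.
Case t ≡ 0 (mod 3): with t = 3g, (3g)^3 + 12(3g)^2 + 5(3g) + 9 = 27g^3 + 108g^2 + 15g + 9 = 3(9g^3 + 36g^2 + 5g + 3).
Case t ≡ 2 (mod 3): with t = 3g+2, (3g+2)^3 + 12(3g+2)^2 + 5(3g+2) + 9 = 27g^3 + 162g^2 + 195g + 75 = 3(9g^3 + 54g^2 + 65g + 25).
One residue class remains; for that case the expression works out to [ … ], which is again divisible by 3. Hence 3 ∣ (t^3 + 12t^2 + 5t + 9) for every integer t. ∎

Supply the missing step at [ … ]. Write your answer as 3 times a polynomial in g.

Only t ≡ 1 (mod 3) is unaccounted for. Put t = 3g+1:
(3g+1)^3 + 12(3g+1)^2 + 5(3g+1) + 9 expands to 27g^3 + 135g^2 + 96g + 27,
and factoring out 3 leaves 3(9g^3 + 45g^2 + 32g + 9).

3(9g^3 + 45g^2 + 32g + 9)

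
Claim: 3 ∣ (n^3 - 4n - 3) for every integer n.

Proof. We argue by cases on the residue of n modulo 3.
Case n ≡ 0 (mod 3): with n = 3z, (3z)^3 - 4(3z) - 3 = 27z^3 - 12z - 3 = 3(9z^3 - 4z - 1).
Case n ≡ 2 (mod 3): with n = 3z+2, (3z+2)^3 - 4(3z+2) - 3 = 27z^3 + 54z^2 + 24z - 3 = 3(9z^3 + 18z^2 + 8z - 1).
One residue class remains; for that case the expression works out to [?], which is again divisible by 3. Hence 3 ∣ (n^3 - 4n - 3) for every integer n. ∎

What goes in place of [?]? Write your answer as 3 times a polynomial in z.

3(9z^3 + 9z^2 - z - 2)

The residues treated are {0, 2}, so the missing case is n ≡ 1 (mod 3); write n = 3z+1.
Then (3z+1)^3 - 4(3z+1) - 3 = 27z^3 + 27z^2 - 3z - 6 = 3(9z^3 + 9z^2 - z - 2).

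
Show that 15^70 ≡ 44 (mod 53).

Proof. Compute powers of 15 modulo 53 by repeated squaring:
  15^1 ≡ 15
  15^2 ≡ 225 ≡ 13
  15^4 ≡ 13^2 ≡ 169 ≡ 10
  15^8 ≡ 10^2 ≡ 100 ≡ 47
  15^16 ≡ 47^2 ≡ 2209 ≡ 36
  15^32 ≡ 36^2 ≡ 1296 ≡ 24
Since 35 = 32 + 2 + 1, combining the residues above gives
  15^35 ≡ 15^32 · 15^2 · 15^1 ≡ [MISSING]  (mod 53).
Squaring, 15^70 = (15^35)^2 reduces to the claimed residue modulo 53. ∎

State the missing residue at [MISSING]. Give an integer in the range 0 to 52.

16

15^32 · 15^2 · 15^1 ≡ 24 · 13 · 15 = 4680.
4680 mod 53 = 16, so 15^35 ≡ 16 (mod 53).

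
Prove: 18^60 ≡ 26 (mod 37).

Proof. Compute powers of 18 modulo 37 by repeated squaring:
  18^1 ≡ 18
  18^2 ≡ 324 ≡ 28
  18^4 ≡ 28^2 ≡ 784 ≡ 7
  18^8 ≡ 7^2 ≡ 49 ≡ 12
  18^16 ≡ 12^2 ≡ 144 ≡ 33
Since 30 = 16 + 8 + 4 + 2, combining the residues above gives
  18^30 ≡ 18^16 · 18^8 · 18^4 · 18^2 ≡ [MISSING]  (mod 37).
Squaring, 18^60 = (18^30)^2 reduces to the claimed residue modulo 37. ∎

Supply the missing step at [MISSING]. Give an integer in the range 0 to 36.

18^16 · 18^8 · 18^4 · 18^2 ≡ 33 · 12 · 7 · 28 = 77616.
77616 mod 37 = 27, so 18^30 ≡ 27 (mod 37).

27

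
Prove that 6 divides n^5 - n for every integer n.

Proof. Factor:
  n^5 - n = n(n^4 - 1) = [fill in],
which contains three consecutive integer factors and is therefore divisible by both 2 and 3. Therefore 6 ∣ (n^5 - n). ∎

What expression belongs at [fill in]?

n^4 - 1 = (n^2 - 1)(n^2 + 1), and n^2 - 1 = (n-1)(n+1).
So n(n^4 - 1) = (n - 1)n(n + 1)(n^2 + 1).

(n - 1)n(n + 1)(n^2 + 1)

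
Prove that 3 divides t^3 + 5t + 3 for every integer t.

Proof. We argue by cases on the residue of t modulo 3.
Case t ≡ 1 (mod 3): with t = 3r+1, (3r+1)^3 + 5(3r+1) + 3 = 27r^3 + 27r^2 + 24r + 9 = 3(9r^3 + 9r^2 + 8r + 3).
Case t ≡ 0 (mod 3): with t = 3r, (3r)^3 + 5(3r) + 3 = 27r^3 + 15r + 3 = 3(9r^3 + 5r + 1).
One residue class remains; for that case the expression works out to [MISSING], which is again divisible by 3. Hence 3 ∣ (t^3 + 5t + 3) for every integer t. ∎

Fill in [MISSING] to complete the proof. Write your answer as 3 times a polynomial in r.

The residues treated are {1, 0}, so the missing case is t ≡ 2 (mod 3); write t = 3r+2.
Then (3r+2)^3 + 5(3r+2) + 3 = 27r^3 + 54r^2 + 51r + 21 = 3(9r^3 + 18r^2 + 17r + 7).

3(9r^3 + 18r^2 + 17r + 7)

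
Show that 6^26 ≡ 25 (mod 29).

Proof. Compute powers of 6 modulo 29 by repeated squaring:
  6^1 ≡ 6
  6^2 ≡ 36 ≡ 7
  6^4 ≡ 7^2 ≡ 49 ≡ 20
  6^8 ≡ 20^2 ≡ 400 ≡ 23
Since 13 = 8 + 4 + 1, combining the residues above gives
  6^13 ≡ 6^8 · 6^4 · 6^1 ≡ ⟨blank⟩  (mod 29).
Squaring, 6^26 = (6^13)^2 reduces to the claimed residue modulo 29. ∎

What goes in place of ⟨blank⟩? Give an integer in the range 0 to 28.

5

6^8 · 6^4 · 6^1 ≡ 23 · 20 · 6 = 2760.
2760 mod 29 = 5, so 6^13 ≡ 5 (mod 29).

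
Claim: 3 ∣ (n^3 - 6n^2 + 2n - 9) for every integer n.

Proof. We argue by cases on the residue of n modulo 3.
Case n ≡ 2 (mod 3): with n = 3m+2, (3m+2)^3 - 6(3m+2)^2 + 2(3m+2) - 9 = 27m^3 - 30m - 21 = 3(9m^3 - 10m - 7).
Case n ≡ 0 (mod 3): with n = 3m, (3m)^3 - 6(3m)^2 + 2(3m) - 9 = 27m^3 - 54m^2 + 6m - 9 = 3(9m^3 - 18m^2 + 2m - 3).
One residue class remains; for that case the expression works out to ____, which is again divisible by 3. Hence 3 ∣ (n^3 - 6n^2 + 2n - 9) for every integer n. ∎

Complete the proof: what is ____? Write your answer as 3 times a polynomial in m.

The residues treated are {2, 0}, so the missing case is n ≡ 1 (mod 3); write n = 3m+1.
Then (3m+1)^3 - 6(3m+1)^2 + 2(3m+1) - 9 = 27m^3 - 27m^2 - 21m - 12 = 3(9m^3 - 9m^2 - 7m - 4).

3(9m^3 - 9m^2 - 7m - 4)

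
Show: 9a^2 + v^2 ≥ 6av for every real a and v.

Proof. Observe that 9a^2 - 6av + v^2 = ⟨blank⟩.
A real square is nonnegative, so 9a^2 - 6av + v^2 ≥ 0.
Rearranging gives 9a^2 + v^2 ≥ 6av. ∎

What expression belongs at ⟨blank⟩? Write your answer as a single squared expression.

(3a - v)^2

The leading and trailing coefficients are 3^2 and 1^2, and 6 = 2·3·1, so the trinomial is (3a - v)^2.
Hence 9a^2 - 6av + v^2 ≥ 0.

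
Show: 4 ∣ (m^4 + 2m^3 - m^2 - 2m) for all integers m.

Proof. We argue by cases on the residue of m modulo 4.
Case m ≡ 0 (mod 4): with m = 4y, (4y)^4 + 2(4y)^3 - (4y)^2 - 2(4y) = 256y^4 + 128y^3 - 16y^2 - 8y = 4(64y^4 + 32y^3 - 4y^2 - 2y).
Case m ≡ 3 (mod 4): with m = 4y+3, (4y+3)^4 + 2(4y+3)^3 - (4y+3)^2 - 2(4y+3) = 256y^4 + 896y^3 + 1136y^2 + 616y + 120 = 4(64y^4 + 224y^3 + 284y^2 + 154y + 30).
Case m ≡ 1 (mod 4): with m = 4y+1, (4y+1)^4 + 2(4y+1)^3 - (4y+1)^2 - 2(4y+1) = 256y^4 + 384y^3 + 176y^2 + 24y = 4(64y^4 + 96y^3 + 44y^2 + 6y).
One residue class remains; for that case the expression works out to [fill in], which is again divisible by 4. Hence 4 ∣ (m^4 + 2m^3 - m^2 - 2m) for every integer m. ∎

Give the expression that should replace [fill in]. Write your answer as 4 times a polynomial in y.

4(64y^4 + 160y^3 + 140y^2 + 50y + 6)

The residues treated are {0, 3, 1}, so the missing case is m ≡ 2 (mod 4); write m = 4y+2.
Then (4y+2)^4 + 2(4y+2)^3 - (4y+2)^2 - 2(4y+2) = 256y^4 + 640y^3 + 560y^2 + 200y + 24 = 4(64y^4 + 160y^3 + 140y^2 + 50y + 6).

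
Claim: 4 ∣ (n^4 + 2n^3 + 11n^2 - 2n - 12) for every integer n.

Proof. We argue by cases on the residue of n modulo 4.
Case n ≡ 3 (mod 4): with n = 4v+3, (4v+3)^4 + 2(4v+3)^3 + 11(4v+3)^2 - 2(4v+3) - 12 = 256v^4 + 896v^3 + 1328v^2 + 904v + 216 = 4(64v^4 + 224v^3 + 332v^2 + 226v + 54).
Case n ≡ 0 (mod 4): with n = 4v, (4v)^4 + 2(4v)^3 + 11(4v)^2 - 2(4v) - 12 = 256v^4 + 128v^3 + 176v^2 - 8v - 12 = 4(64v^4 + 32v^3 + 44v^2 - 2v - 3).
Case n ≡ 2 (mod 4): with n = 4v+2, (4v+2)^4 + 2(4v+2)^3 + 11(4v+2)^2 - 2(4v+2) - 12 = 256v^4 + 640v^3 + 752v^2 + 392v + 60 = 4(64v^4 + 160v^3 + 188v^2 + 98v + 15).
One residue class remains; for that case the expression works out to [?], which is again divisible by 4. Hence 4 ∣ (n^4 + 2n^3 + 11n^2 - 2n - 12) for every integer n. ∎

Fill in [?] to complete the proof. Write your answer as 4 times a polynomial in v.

The residues treated are {3, 0, 2}, so the missing case is n ≡ 1 (mod 4); write n = 4v+1.
Then (4v+1)^4 + 2(4v+1)^3 + 11(4v+1)^2 - 2(4v+1) - 12 = 256v^4 + 384v^3 + 368v^2 + 120v = 4(64v^4 + 96v^3 + 92v^2 + 30v).

4(64v^4 + 96v^3 + 92v^2 + 30v)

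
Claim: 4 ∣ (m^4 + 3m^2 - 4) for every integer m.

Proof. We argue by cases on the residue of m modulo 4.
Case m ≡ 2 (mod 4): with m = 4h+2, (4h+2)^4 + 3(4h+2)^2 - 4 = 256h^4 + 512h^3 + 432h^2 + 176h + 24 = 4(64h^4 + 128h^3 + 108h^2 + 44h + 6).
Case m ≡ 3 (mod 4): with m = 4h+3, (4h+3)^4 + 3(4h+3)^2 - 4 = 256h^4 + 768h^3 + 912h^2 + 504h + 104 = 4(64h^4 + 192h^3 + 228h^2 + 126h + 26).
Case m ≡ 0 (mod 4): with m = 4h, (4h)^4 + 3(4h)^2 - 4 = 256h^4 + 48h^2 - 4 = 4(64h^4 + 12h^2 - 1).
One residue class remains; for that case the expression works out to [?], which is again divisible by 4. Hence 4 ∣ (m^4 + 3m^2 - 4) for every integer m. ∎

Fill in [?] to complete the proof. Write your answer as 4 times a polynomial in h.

The residues treated are {2, 3, 0}, so the missing case is m ≡ 1 (mod 4); write m = 4h+1.
Then (4h+1)^4 + 3(4h+1)^2 - 4 = 256h^4 + 256h^3 + 144h^2 + 40h = 4(64h^4 + 64h^3 + 36h^2 + 10h).

4(64h^4 + 64h^3 + 36h^2 + 10h)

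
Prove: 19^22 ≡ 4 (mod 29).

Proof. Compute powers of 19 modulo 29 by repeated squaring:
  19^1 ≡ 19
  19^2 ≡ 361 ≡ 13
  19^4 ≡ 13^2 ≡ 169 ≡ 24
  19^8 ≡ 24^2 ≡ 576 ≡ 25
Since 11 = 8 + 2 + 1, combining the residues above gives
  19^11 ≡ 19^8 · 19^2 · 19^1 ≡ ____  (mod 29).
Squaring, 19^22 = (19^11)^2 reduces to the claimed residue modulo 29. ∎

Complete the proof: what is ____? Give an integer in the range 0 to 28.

27

19^8 · 19^2 · 19^1 ≡ 25 · 13 · 19 = 6175.
6175 mod 29 = 27, so 19^11 ≡ 27 (mod 29).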